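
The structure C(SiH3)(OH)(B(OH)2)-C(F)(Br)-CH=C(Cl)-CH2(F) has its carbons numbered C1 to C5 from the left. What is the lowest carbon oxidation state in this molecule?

-1

Tallying each carbon's bonds:
C1: 1C, 1O, 1B, 1Si → 0 + 1 − 1 − 1 = -1
C2: 2C, 1F, 1Br → 0 + 1 + 1 = +2
C3: 3C, 1H → 0 − 1 = -1
C4: 3C, 1Cl → 0 + 1 = +1
C5: 1C, 2H, 1F → 0 − 2 + 1 = -1
The lowest value is -1.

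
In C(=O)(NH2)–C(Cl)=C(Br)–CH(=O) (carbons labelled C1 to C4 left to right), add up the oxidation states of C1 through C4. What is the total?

+6

Count +1 for every bond to an atom more electronegative than carbon and −1 for every bond to one less electronegative; C–C bonds are 0. Tallying each carbon:
C1: 1C, 2O, 1N → 0 + 2 + 1 = +3
C2: 3C, 1Cl → 0 + 1 = +1
C3: 3C, 1Br → 0 + 1 = +1
C4: 1C, 1H, 2O → 0 − 1 + 2 = +1
Sum = +3 + 1 + 1 + 1 = +6.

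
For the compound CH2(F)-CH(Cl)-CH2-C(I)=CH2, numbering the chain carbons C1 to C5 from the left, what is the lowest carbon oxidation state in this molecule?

-2

Tallying each carbon's bonds:
C1: 1C, 2H, 1F → 0 − 2 + 1 = -1
C2: 2C, 1H, 1Cl → 0 − 1 + 1 = 0
C3: 2C, 2H → 0 − 2 = -2
C4: 3C, 1I → 0 + 1 = +1
C5: 2C, 2H → 0 − 2 = -2
The lowest value is -2.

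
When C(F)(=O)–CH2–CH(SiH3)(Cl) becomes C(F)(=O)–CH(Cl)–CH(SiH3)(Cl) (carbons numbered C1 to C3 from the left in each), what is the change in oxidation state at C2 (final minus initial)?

Before: C2 has 2 bonds to C, 2 bonds to H → oxidation state -2.
After: C2 has 2 bonds to C, 1 bond to H, 1 bond to Cl → oxidation state 0.
Δ = 0 − (-2) = +2, so this is an oxidation at C2.

+2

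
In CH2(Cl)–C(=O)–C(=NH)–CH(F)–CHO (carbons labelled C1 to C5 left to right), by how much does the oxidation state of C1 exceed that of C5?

C1: 1C, 2H, 1Cl → 0 − 2 + 1 = -1
C5: 1C, 1H, 2O → 0 − 1 + 2 = +1
Difference: -1 − (+1) = -2.

-2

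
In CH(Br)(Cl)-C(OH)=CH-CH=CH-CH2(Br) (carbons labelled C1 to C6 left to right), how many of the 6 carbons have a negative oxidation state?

Each bond to a more electronegative atom (O, N, halogen) counts +1, each bond to a less electronegative atom (H, metal, B, Si) counts −1, and each C–C bond counts 0. Tallying each carbon:
C1: 1C, 1H, 1Cl, 1Br → 0 − 1 + 1 + 1 = +1
C2: 3C, 1O → 0 + 1 = +1
C3: 3C, 1H → 0 − 1 = -1
C4: 3C, 1H → 0 − 1 = -1
C5: 3C, 1H → 0 − 1 = -1
C6: 1C, 2H, 1Br → 0 − 2 + 1 = -1
4 carbons (C3, C4, C5, C6) meet the condition.

4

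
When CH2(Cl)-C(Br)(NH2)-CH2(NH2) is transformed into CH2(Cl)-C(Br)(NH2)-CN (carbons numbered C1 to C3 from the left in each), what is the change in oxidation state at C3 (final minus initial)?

Before: C3 has 1 bond to C, 2 bonds to H, 1 bond to N → oxidation state -1.
After: C3 has 1 bond to C, 3 bonds to N → oxidation state +3.
Δ = +3 − (-1) = +4, so this is an oxidation at C3.

+4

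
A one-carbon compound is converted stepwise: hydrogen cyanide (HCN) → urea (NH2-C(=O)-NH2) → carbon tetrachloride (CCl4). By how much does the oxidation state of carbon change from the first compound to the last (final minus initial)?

+2

Carbon oxidation states along the series — hydrogen cyanide: +2, urea: +4, carbon tetrachloride: +4.
Net change = +4 − (+2) = +2.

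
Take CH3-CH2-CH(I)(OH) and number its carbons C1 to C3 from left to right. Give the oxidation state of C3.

C3 has one bond to C (0), one bond to I (+1), one bond to H (-1), one bond to O (+1).
Oxidation state = 0 + 1 − 1 + 1 = +1.

+1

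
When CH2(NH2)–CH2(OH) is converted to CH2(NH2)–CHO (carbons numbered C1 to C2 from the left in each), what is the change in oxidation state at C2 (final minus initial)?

+2

Before: C2 has 1 bond to C, 2 bonds to H, 1 bond to O → oxidation state -1.
After: C2 has 1 bond to C, 1 bond to H, 2 bonds to O → oxidation state +1.
Δ = +1 − (-1) = +2, so this is an oxidation at C2.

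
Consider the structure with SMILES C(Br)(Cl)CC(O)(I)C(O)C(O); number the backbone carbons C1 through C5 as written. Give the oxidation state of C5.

C5 has one bond to C (0), one bond to H (-1), one bond to O (+1), one bond to H (-1).
Oxidation state = 0 − 1 + 1 − 1 = -1.

-1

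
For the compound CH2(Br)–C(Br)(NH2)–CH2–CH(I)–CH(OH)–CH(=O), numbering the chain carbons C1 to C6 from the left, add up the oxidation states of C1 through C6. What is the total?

Tallying each carbon's bonds:
C1: 1C, 2H, 1Br → 0 − 2 + 1 = -1
C2: 2C, 1N, 1Br → 0 + 1 + 1 = +2
C3: 2C, 2H → 0 − 2 = -2
C4: 2C, 1H, 1I → 0 − 1 + 1 = 0
C5: 2C, 1H, 1O → 0 − 1 + 1 = 0
C6: 1C, 1H, 2O → 0 − 1 + 2 = +1
Sum = -1 + 2 − 2 + 0 + 0 + 1 = 0.

0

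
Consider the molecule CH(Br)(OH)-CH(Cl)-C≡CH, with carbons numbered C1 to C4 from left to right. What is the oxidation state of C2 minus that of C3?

0

C2: 2C, 1H, 1Cl → 0 − 1 + 1 = 0
C3: 4C → 0 = 0
Difference: 0 − (0) = 0.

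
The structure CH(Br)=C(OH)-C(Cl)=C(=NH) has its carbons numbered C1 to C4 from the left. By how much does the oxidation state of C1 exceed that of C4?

-2

C1: 2C, 1H, 1Br → 0 − 1 + 1 = 0
C4: 2C, 2N → 0 + 2 = +2
Difference: 0 − (+2) = -2.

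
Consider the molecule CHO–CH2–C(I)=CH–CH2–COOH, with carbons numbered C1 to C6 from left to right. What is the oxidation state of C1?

Count +1 for every bond to an atom more electronegative than carbon and −1 for every bond to one less electronegative; C–C bonds are 0.
C1 has one bond to C (0), a double bond to O (2×+1 = +2), one bond to H (-1).
Oxidation state = 0 + 2 − 1 = +1.

+1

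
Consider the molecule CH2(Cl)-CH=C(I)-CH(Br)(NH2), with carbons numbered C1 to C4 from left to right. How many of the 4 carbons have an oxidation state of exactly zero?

0

Tallying each carbon's bonds:
C1: 1C, 2H, 1Cl → 0 − 2 + 1 = -1
C2: 3C, 1H → 0 − 1 = -1
C3: 3C, 1I → 0 + 1 = +1
C4: 1C, 1H, 1N, 1Br → 0 − 1 + 1 + 1 = +1
0 carbons meet the condition.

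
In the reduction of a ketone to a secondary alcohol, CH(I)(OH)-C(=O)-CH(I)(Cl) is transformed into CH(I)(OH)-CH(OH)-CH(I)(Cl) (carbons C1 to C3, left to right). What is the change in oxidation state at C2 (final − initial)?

Before: C2 has 2 bonds to C, 2 bonds to O → oxidation state +2.
After: C2 has 2 bonds to C, 1 bond to H, 1 bond to O → oxidation state 0.
Δ = 0 − (+2) = -2, so this is a reduction at C2.

-2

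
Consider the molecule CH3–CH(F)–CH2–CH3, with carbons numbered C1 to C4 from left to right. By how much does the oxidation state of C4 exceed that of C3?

C4: 1C, 3H → 0 − 3 = -3
C3: 2C, 2H → 0 − 2 = -2
Difference: -3 − (-2) = -1.

-1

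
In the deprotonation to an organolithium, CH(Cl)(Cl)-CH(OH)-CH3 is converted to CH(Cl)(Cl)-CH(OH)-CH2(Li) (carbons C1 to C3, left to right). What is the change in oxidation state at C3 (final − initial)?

0

Before: C3 has 1 bond to C, 3 bonds to H → oxidation state -3.
After: C3 has 1 bond to C, 2 bonds to H, 1 bond to Li → oxidation state -3.
Δ = -3 − (-3) = 0, so no net redox change at C3.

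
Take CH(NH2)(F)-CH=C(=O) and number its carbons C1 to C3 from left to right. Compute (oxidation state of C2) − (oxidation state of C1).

C2: 3C, 1H → 0 − 1 = -1
C1: 1C, 1H, 1N, 1F → 0 − 1 + 1 + 1 = +1
Difference: -1 − (+1) = -2.

-2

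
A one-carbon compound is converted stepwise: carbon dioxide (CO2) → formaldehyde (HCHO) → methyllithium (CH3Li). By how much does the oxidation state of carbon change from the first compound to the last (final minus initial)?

Carbon oxidation states along the series — carbon dioxide: +4, formaldehyde: 0, methyllithium: -4.
Net change = -4 − (+4) = -8.

-8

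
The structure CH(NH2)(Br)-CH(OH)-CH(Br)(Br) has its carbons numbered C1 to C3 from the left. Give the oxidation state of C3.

+1

C3 has one bond to C (0), one bond to H (-1), one bond to Br (+1), one bond to Br (+1).
Oxidation state = 0 − 1 + 1 + 1 = +1.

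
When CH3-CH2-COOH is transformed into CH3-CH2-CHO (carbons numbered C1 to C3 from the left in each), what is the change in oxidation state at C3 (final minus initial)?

-2

Before: C3 has 1 bond to C, 3 bonds to O → oxidation state +3.
After: C3 has 1 bond to C, 1 bond to H, 2 bonds to O → oxidation state +1.
Δ = +1 − (+3) = -2, so this is a reduction at C3.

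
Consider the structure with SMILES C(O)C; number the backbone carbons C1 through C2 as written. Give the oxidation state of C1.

C1 has one bond to C (0), one bond to O (+1), one bond to H (-1), one bond to H (-1).
Oxidation state = 0 + 1 − 1 − 1 = -1.

-1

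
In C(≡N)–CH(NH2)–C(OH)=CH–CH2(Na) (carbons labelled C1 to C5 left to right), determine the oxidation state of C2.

0

C2 has one bond to C (0), one bond to C (0), one bond to H (-1), one bond to N (+1).
Oxidation state = 0 + 0 − 1 + 1 = 0.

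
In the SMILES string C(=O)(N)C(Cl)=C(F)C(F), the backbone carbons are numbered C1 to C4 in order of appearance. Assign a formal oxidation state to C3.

+1

C3 has a double bond to C (2×0 = 0), one bond to C (0), one bond to F (+1).
Oxidation state = 0 + 0 + 1 = +1.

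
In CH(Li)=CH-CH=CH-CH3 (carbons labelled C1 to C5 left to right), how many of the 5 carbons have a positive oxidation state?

Count +1 for every bond to an atom more electronegative than carbon and −1 for every bond to one less electronegative; C–C bonds are 0. Tallying each carbon:
C1: 2C, 1H, 1Li → 0 − 1 − 1 = -2
C2: 3C, 1H → 0 − 1 = -1
C3: 3C, 1H → 0 − 1 = -1
C4: 3C, 1H → 0 − 1 = -1
C5: 1C, 3H → 0 − 3 = -3
0 carbons meet the condition.

0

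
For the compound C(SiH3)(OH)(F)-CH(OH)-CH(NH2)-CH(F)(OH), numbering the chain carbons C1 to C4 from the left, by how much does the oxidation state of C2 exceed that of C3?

0

C2: 2C, 1H, 1O → 0 − 1 + 1 = 0
C3: 2C, 1H, 1N → 0 − 1 + 1 = 0
Difference: 0 − (0) = 0.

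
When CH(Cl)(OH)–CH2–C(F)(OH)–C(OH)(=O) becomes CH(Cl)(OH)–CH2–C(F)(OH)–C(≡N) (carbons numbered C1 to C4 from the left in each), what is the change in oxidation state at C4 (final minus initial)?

0

Before: C4 has 1 bond to C, 3 bonds to O → oxidation state +3.
After: C4 has 1 bond to C, 3 bonds to N → oxidation state +3.
Δ = +3 − (+3) = 0, so no net redox change at C4.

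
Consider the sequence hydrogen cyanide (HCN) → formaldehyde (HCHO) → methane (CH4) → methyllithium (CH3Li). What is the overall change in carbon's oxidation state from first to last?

-6

Carbon oxidation states along the series — hydrogen cyanide: +2, formaldehyde: 0, methane: -4, methyllithium: -4.
Net change = -4 − (+2) = -6.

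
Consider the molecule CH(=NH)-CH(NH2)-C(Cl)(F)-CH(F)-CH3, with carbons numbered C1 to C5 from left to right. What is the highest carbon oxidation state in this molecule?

Assign +1 per bond to O/N/halogen, −1 per bond to H or an electropositive element, and 0 per bond to carbon. Tallying each carbon:
C1: 1C, 1H, 2N → 0 − 1 + 2 = +1
C2: 2C, 1H, 1N → 0 − 1 + 1 = 0
C3: 2C, 1F, 1Cl → 0 + 1 + 1 = +2
C4: 2C, 1H, 1F → 0 − 1 + 1 = 0
C5: 1C, 3H → 0 − 3 = -3
The highest value is +2.

+2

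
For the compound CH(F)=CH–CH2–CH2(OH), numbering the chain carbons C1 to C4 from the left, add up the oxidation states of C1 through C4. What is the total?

Bonds to more-electronegative neighbours contribute +1 each, bonds to H or metals contribute −1 each, and C–C bonds contribute 0. Tallying each carbon:
C1: 2C, 1H, 1F → 0 − 1 + 1 = 0
C2: 3C, 1H → 0 − 1 = -1
C3: 2C, 2H → 0 − 2 = -2
C4: 1C, 2H, 1O → 0 − 2 + 1 = -1
Sum = 0 − 1 − 2 − 1 = -4.

-4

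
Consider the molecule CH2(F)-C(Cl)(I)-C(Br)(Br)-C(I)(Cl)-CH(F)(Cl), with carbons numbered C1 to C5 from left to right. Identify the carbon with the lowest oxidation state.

C1

Tallying each carbon's bonds:
C1: 1C, 2H, 1F → 0 − 2 + 1 = -1
C2: 2C, 1Cl, 1I → 0 + 1 + 1 = +2
C3: 2C, 2Br → 0 + 2 = +2
C4: 2C, 1Cl, 1I → 0 + 1 + 1 = +2
C5: 1C, 1H, 1F, 1Cl → 0 − 1 + 1 + 1 = +1
The most reduced carbon is C1 at -1.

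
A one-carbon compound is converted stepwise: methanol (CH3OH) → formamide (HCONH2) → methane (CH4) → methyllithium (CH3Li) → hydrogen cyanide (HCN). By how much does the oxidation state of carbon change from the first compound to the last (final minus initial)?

+4

Carbon oxidation states along the series — methanol: -2, formamide: +2, methane: -4, methyllithium: -4, hydrogen cyanide: +2.
Net change = +2 − (-2) = +4.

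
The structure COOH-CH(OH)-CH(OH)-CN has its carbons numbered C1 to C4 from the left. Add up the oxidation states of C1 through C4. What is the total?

+6

Assign +1 per bond to O/N/halogen, −1 per bond to H or an electropositive element, and 0 per bond to carbon. Tallying each carbon:
C1: 1C, 3O → 0 + 3 = +3
C2: 2C, 1H, 1O → 0 − 1 + 1 = 0
C3: 2C, 1H, 1O → 0 − 1 + 1 = 0
C4: 1C, 3N → 0 + 3 = +3
Sum = +3 + 0 + 0 + 3 = +6.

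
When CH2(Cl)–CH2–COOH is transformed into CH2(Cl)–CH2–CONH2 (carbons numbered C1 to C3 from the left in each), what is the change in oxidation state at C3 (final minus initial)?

0

Before: C3 has 1 bond to C, 3 bonds to O → oxidation state +3.
After: C3 has 1 bond to C, 2 bonds to O, 1 bond to N → oxidation state +3.
Δ = +3 − (+3) = 0, so no net redox change at C3.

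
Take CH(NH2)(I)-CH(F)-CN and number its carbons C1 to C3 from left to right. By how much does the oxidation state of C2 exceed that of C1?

-1

C2: 2C, 1H, 1F → 0 − 1 + 1 = 0
C1: 1C, 1H, 1N, 1I → 0 − 1 + 1 + 1 = +1
Difference: 0 − (+1) = -1.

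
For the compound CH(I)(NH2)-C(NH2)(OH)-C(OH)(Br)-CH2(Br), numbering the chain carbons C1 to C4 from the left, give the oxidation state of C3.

Assign +1 per bond to O/N/halogen, −1 per bond to H or an electropositive element, and 0 per bond to carbon.
C3 has one bond to C (0), one bond to C (0), one bond to O (+1), one bond to Br (+1).
Oxidation state = 0 + 0 + 1 + 1 = +2.

+2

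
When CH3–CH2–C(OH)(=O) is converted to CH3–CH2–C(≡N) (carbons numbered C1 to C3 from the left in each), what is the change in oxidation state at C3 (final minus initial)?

Before: C3 has 1 bond to C, 3 bonds to O → oxidation state +3.
After: C3 has 1 bond to C, 3 bonds to N → oxidation state +3.
Δ = +3 − (+3) = 0, so no net redox change at C3.

0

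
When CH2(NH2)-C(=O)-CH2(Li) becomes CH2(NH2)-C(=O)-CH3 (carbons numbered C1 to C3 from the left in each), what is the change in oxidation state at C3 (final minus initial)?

Before: C3 has 1 bond to C, 2 bonds to H, 1 bond to Li → oxidation state -3.
After: C3 has 1 bond to C, 3 bonds to H → oxidation state -3.
Δ = -3 − (-3) = 0, so no net redox change at C3.

0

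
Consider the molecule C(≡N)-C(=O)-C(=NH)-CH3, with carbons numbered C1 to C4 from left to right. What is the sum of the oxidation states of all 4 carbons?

+4

Each bond to a more electronegative atom (O, N, halogen) counts +1, each bond to a less electronegative atom (H, metal, B, Si) counts −1, and each C–C bond counts 0. Tallying each carbon:
C1: 1C, 3N → 0 + 3 = +3
C2: 2C, 2O → 0 + 2 = +2
C3: 2C, 2N → 0 + 2 = +2
C4: 1C, 3H → 0 − 3 = -3
Sum = +3 + 2 + 2 − 3 = +4.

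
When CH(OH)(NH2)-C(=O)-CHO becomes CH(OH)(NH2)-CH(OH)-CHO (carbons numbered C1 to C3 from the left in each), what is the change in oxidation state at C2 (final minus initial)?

Before: C2 has 2 bonds to C, 2 bonds to O → oxidation state +2.
After: C2 has 2 bonds to C, 1 bond to H, 1 bond to O → oxidation state 0.
Δ = 0 − (+2) = -2, so this is a reduction at C2.

-2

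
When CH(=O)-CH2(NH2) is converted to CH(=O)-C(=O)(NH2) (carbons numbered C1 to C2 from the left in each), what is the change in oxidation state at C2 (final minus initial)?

Before: C2 has 1 bond to C, 2 bonds to H, 1 bond to N → oxidation state -1.
After: C2 has 1 bond to C, 2 bonds to O, 1 bond to N → oxidation state +3.
Δ = +3 − (-1) = +4, so this is an oxidation at C2.

+4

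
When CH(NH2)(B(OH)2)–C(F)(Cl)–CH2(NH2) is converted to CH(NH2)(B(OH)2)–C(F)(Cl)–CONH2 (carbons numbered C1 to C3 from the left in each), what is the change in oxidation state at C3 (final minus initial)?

+4

Before: C3 has 1 bond to C, 2 bonds to H, 1 bond to N → oxidation state -1.
After: C3 has 1 bond to C, 2 bonds to O, 1 bond to N → oxidation state +3.
Δ = +3 − (-1) = +4, so this is an oxidation at C3.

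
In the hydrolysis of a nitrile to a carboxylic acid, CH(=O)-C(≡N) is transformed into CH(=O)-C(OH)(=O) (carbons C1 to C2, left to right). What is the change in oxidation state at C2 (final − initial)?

0

Before: C2 has 1 bond to C, 3 bonds to N → oxidation state +3.
After: C2 has 1 bond to C, 3 bonds to O → oxidation state +3.
Δ = +3 − (+3) = 0, so no net redox change at C2.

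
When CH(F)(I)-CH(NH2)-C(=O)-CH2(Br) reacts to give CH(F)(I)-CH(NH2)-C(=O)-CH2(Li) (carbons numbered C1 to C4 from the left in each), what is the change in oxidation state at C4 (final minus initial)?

-2

Before: C4 has 1 bond to C, 2 bonds to H, 1 bond to Br → oxidation state -1.
After: C4 has 1 bond to C, 2 bonds to H, 1 bond to Li → oxidation state -3.
Δ = -3 − (-1) = -2, so this is a reduction at C4.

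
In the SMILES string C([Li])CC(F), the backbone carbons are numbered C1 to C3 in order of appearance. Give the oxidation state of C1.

-3

Bonds to more-electronegative neighbours contribute +1 each, bonds to H or metals contribute −1 each, and C–C bonds contribute 0.
C1 has one bond to C (0), one bond to H (-1), one bond to Li (-1), one bond to H (-1).
Oxidation state = 0 − 1 − 1 − 1 = -3.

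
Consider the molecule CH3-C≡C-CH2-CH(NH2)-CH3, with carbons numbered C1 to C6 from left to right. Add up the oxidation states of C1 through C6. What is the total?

-8

Count +1 for every bond to an atom more electronegative than carbon and −1 for every bond to one less electronegative; C–C bonds are 0. Tallying each carbon:
C1: 1C, 3H → 0 − 3 = -3
C2: 4C → 0 = 0
C3: 4C → 0 = 0
C4: 2C, 2H → 0 − 2 = -2
C5: 2C, 1H, 1N → 0 − 1 + 1 = 0
C6: 1C, 3H → 0 − 3 = -3
Sum = -3 + 0 + 0 − 2 + 0 − 3 = -8.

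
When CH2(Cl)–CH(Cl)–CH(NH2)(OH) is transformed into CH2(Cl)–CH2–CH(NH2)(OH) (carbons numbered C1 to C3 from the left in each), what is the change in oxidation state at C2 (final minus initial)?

-2

Before: C2 has 2 bonds to C, 1 bond to H, 1 bond to Cl → oxidation state 0.
After: C2 has 2 bonds to C, 2 bonds to H → oxidation state -2.
Δ = -2 − (0) = -2, so this is a reduction at C2.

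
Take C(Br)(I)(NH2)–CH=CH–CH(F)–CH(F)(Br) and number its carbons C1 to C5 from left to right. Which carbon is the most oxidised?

C1

Tallying each carbon's bonds:
C1: 1C, 1N, 1Br, 1I → 0 + 1 + 1 + 1 = +3
C2: 3C, 1H → 0 − 1 = -1
C3: 3C, 1H → 0 − 1 = -1
C4: 2C, 1H, 1F → 0 − 1 + 1 = 0
C5: 1C, 1H, 1F, 1Br → 0 − 1 + 1 + 1 = +1
The most oxidised carbon is C1 at +3.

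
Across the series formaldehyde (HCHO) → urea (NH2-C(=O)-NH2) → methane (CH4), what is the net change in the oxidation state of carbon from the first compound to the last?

Carbon oxidation states along the series — formaldehyde: 0, urea: +4, methane: -4.
Net change = -4 − (0) = -4.

-4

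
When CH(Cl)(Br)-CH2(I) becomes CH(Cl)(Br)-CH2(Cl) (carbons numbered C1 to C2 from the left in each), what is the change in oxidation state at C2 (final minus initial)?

0

Before: C2 has 1 bond to C, 2 bonds to H, 1 bond to I → oxidation state -1.
After: C2 has 1 bond to C, 2 bonds to H, 1 bond to Cl → oxidation state -1.
Δ = -1 − (-1) = 0, so no net redox change at C2.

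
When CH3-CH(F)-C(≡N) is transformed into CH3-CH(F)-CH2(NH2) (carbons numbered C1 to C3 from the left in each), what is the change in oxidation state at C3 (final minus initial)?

Before: C3 has 1 bond to C, 3 bonds to N → oxidation state +3.
After: C3 has 1 bond to C, 2 bonds to H, 1 bond to N → oxidation state -1.
Δ = -1 − (+3) = -4, so this is a reduction at C3.

-4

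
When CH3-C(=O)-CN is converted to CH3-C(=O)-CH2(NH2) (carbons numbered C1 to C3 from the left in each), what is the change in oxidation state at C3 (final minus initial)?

-4

Before: C3 has 1 bond to C, 3 bonds to N → oxidation state +3.
After: C3 has 1 bond to C, 2 bonds to H, 1 bond to N → oxidation state -1.
Δ = -1 − (+3) = -4, so this is a reduction at C3.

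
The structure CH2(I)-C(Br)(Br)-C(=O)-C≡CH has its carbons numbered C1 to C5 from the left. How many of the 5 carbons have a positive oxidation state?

Each bond to a more electronegative atom (O, N, halogen) counts +1, each bond to a less electronegative atom (H, metal, B, Si) counts −1, and each C–C bond counts 0. Tallying each carbon:
C1: 1C, 2H, 1I → 0 − 2 + 1 = -1
C2: 2C, 2Br → 0 + 2 = +2
C3: 2C, 2O → 0 + 2 = +2
C4: 4C → 0 = 0
C5: 3C, 1H → 0 − 1 = -1
2 carbons (C2, C3) meet the condition.

2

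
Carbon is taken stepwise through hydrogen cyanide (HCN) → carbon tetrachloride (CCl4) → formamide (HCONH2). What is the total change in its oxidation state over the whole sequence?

Carbon oxidation states along the series — hydrogen cyanide: +2, carbon tetrachloride: +4, formamide: +2.
Net change = +2 − (+2) = 0.

0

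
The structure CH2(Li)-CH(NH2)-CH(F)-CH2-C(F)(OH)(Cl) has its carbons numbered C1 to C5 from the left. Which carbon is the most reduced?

C1

Tallying each carbon's bonds:
C1: 1C, 2H, 1Li → 0 − 2 − 1 = -3
C2: 2C, 1H, 1N → 0 − 1 + 1 = 0
C3: 2C, 1H, 1F → 0 − 1 + 1 = 0
C4: 2C, 2H → 0 − 2 = -2
C5: 1C, 1O, 1F, 1Cl → 0 + 1 + 1 + 1 = +3
The most reduced carbon is C1 at -3.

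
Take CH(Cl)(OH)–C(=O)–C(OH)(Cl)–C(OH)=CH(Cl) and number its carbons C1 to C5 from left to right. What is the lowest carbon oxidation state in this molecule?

Assign +1 per bond to O/N/halogen, −1 per bond to H or an electropositive element, and 0 per bond to carbon. Tallying each carbon:
C1: 1C, 1H, 1O, 1Cl → 0 − 1 + 1 + 1 = +1
C2: 2C, 2O → 0 + 2 = +2
C3: 2C, 1O, 1Cl → 0 + 1 + 1 = +2
C4: 3C, 1O → 0 + 1 = +1
C5: 2C, 1H, 1Cl → 0 − 1 + 1 = 0
The lowest value is 0.

0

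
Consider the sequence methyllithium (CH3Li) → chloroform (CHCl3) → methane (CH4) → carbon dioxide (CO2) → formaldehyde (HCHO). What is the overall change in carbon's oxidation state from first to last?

+4

Carbon oxidation states along the series — methyllithium: -4, chloroform: +2, methane: -4, carbon dioxide: +4, formaldehyde: 0.
Net change = 0 − (-4) = +4.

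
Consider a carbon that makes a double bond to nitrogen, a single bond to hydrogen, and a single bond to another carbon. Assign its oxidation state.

+1

The carbon has one bond to C (0), one bond to H (-1), a double bond to N (2×+1 = +2).
Oxidation state = 0 − 1 + 2 = +1.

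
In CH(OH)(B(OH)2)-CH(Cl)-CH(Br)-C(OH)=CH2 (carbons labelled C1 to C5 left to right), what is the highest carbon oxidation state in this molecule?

Tallying each carbon's bonds:
C1: 1C, 1H, 1O, 1B → 0 − 1 + 1 − 1 = -1
C2: 2C, 1H, 1Cl → 0 − 1 + 1 = 0
C3: 2C, 1H, 1Br → 0 − 1 + 1 = 0
C4: 3C, 1O → 0 + 1 = +1
C5: 2C, 2H → 0 − 2 = -2
The highest value is +1.

+1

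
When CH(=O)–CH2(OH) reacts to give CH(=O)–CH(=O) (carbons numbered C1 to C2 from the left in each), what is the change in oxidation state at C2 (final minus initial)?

Before: C2 has 1 bond to C, 2 bonds to H, 1 bond to O → oxidation state -1.
After: C2 has 1 bond to C, 1 bond to H, 2 bonds to O → oxidation state +1.
Δ = +1 − (-1) = +2, so this is an oxidation at C2.

+2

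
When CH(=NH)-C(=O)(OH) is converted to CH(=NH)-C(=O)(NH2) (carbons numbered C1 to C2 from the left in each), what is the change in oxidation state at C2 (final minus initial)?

0

Before: C2 has 1 bond to C, 3 bonds to O → oxidation state +3.
After: C2 has 1 bond to C, 2 bonds to O, 1 bond to N → oxidation state +3.
Δ = +3 − (+3) = 0, so no net redox change at C2.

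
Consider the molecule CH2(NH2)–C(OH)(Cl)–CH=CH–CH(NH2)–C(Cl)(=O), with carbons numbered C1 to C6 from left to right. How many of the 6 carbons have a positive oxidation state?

Assign +1 per bond to O/N/halogen, −1 per bond to H or an electropositive element, and 0 per bond to carbon. Tallying each carbon:
C1: 1C, 2H, 1N → 0 − 2 + 1 = -1
C2: 2C, 1O, 1Cl → 0 + 1 + 1 = +2
C3: 3C, 1H → 0 − 1 = -1
C4: 3C, 1H → 0 − 1 = -1
C5: 2C, 1H, 1N → 0 − 1 + 1 = 0
C6: 1C, 2O, 1Cl → 0 + 2 + 1 = +3
2 carbons (C2, C6) meet the condition.

2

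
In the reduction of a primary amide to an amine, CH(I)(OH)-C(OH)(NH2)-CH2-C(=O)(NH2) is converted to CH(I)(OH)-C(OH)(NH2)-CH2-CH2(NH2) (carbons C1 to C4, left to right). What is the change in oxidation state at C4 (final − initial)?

-4

Before: C4 has 1 bond to C, 2 bonds to O, 1 bond to N → oxidation state +3.
After: C4 has 1 bond to C, 2 bonds to H, 1 bond to N → oxidation state -1.
Δ = -1 − (+3) = -4, so this is a reduction at C4.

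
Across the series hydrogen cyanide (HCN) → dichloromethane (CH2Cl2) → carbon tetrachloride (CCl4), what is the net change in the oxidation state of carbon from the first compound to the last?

+2

Carbon oxidation states along the series — hydrogen cyanide: +2, dichloromethane: 0, carbon tetrachloride: +4.
Net change = +4 − (+2) = +2.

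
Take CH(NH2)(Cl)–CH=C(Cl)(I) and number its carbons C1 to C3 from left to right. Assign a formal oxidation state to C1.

Assign +1 per bond to O/N/halogen, −1 per bond to H or an electropositive element, and 0 per bond to carbon.
C1 has one bond to C (0), one bond to N (+1), one bond to Cl (+1), one bond to H (-1).
Oxidation state = 0 + 1 + 1 − 1 = +1.

+1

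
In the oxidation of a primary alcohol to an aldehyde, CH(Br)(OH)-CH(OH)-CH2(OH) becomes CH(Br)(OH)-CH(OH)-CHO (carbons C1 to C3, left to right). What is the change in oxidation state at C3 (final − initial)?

Before: C3 has 1 bond to C, 2 bonds to H, 1 bond to O → oxidation state -1.
After: C3 has 1 bond to C, 1 bond to H, 2 bonds to O → oxidation state +1.
Δ = +1 − (-1) = +2, so this is an oxidation at C3.

+2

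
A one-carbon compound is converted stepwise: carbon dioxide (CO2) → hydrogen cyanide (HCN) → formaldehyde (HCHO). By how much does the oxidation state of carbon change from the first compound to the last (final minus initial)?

-4

Carbon oxidation states along the series — carbon dioxide: +4, hydrogen cyanide: +2, formaldehyde: 0.
Net change = 0 − (+4) = -4.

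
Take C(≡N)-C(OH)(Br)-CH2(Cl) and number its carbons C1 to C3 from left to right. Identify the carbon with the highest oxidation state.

C1

Count +1 for every bond to an atom more electronegative than carbon and −1 for every bond to one less electronegative; C–C bonds are 0. Tallying each carbon:
C1: 1C, 3N → 0 + 3 = +3
C2: 2C, 1O, 1Br → 0 + 1 + 1 = +2
C3: 1C, 2H, 1Cl → 0 − 2 + 1 = -1
The most oxidised carbon is C1 at +3.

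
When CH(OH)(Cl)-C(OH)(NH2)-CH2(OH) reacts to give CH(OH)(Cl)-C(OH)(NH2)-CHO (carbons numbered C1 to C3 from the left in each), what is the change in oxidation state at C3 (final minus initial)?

+2

Before: C3 has 1 bond to C, 2 bonds to H, 1 bond to O → oxidation state -1.
After: C3 has 1 bond to C, 1 bond to H, 2 bonds to O → oxidation state +1.
Δ = +1 − (-1) = +2, so this is an oxidation at C3.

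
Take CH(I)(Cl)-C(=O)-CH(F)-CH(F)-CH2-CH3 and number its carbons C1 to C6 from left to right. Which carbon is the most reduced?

Count +1 for every bond to an atom more electronegative than carbon and −1 for every bond to one less electronegative; C–C bonds are 0. Tallying each carbon:
C1: 1C, 1H, 1Cl, 1I → 0 − 1 + 1 + 1 = +1
C2: 2C, 2O → 0 + 2 = +2
C3: 2C, 1H, 1F → 0 − 1 + 1 = 0
C4: 2C, 1H, 1F → 0 − 1 + 1 = 0
C5: 2C, 2H → 0 − 2 = -2
C6: 1C, 3H → 0 − 3 = -3
The most reduced carbon is C6 at -3.

C6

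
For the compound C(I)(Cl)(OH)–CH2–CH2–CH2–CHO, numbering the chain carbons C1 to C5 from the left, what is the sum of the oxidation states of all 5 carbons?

-2

Tallying each carbon's bonds:
C1: 1C, 1O, 1Cl, 1I → 0 + 1 + 1 + 1 = +3
C2: 2C, 2H → 0 − 2 = -2
C3: 2C, 2H → 0 − 2 = -2
C4: 2C, 2H → 0 − 2 = -2
C5: 1C, 1H, 2O → 0 − 1 + 2 = +1
Sum = +3 − 2 − 2 − 2 + 1 = -2.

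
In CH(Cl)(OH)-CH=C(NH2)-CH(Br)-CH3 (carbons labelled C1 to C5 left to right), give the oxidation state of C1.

+1

Bonds to more-electronegative neighbours contribute +1 each, bonds to H or metals contribute −1 each, and C–C bonds contribute 0.
C1 has one bond to C (0), one bond to Cl (+1), one bond to O (+1), one bond to H (-1).
Oxidation state = 0 + 1 + 1 − 1 = +1.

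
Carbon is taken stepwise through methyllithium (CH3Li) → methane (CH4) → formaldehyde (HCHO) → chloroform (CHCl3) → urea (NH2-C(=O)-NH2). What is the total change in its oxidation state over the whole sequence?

Carbon oxidation states along the series — methyllithium: -4, methane: -4, formaldehyde: 0, chloroform: +2, urea: +4.
Net change = +4 − (-4) = +8.

+8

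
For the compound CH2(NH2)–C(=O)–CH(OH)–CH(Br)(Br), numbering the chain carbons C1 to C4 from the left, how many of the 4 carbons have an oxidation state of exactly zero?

Tallying each carbon's bonds:
C1: 1C, 2H, 1N → 0 − 2 + 1 = -1
C2: 2C, 2O → 0 + 2 = +2
C3: 2C, 1H, 1O → 0 − 1 + 1 = 0
C4: 1C, 1H, 2Br → 0 − 1 + 2 = +1
1 carbon (C3) meets the condition.

1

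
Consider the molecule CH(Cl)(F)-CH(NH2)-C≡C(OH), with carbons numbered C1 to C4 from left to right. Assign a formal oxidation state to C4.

+1

C4 has a triple bond to C (3×0 = 0), one bond to O (+1).
Oxidation state = 0 + 1 = +1.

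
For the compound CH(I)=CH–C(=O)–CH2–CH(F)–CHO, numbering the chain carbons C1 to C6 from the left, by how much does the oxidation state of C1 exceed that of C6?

-1

C1: 2C, 1H, 1I → 0 − 1 + 1 = 0
C6: 1C, 1H, 2O → 0 − 1 + 2 = +1
Difference: 0 − (+1) = -1.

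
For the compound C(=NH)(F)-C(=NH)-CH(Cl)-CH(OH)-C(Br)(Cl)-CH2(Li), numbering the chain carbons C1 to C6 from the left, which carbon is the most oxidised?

C1

Each bond to a more electronegative atom (O, N, halogen) counts +1, each bond to a less electronegative atom (H, metal, B, Si) counts −1, and each C–C bond counts 0. Tallying each carbon:
C1: 1C, 2N, 1F → 0 + 2 + 1 = +3
C2: 2C, 2N → 0 + 2 = +2
C3: 2C, 1H, 1Cl → 0 − 1 + 1 = 0
C4: 2C, 1H, 1O → 0 − 1 + 1 = 0
C5: 2C, 1Cl, 1Br → 0 + 1 + 1 = +2
C6: 1C, 2H, 1Li → 0 − 2 − 1 = -3
The most oxidised carbon is C1 at +3.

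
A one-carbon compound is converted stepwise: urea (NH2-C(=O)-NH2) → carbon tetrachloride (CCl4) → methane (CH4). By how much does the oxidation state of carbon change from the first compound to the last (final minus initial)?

Carbon oxidation states along the series — urea: +4, carbon tetrachloride: +4, methane: -4.
Net change = -4 − (+4) = -8.

-8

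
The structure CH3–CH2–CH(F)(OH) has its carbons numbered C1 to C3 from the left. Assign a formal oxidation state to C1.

Assign +1 per bond to O/N/halogen, −1 per bond to H or an electropositive element, and 0 per bond to carbon.
C1 has one bond to C (0), one bond to H (-1), one bond to H (-1), one bond to H (-1).
Oxidation state = 0 − 1 − 1 − 1 = -3.

-3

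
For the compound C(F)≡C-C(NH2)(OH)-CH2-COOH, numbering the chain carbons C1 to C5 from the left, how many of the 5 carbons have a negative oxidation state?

1

Tallying each carbon's bonds:
C1: 3C, 1F → 0 + 1 = +1
C2: 4C → 0 = 0
C3: 2C, 1O, 1N → 0 + 1 + 1 = +2
C4: 2C, 2H → 0 − 2 = -2
C5: 1C, 3O → 0 + 3 = +3
1 carbon (C4) meets the condition.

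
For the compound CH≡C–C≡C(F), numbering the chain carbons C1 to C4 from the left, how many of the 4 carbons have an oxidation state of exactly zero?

2

Count +1 for every bond to an atom more electronegative than carbon and −1 for every bond to one less electronegative; C–C bonds are 0. Tallying each carbon:
C1: 3C, 1H → 0 − 1 = -1
C2: 4C → 0 = 0
C3: 4C → 0 = 0
C4: 3C, 1F → 0 + 1 = +1
2 carbons (C2, C3) meet the condition.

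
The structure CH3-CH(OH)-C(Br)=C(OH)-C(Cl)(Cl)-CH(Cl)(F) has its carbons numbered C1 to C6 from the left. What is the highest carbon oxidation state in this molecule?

+2

Tallying each carbon's bonds:
C1: 1C, 3H → 0 − 3 = -3
C2: 2C, 1H, 1O → 0 − 1 + 1 = 0
C3: 3C, 1Br → 0 + 1 = +1
C4: 3C, 1O → 0 + 1 = +1
C5: 2C, 2Cl → 0 + 2 = +2
C6: 1C, 1H, 1F, 1Cl → 0 − 1 + 1 + 1 = +1
The highest value is +2.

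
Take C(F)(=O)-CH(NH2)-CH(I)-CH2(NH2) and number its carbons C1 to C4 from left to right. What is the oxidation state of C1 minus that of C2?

+3

C1: 1C, 2O, 1F → 0 + 2 + 1 = +3
C2: 2C, 1H, 1N → 0 − 1 + 1 = 0
Difference: +3 − (0) = +3.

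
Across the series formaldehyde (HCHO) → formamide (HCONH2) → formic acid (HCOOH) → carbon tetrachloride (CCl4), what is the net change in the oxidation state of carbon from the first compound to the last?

+4

Carbon oxidation states along the series — formaldehyde: 0, formamide: +2, formic acid: +2, carbon tetrachloride: +4.
Net change = +4 − (0) = +4.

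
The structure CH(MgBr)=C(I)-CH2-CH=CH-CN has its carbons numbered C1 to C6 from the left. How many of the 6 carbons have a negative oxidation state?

Tallying each carbon's bonds:
C1: 2C, 1H, 1Mg → 0 − 1 − 1 = -2
C2: 3C, 1I → 0 + 1 = +1
C3: 2C, 2H → 0 − 2 = -2
C4: 3C, 1H → 0 − 1 = -1
C5: 3C, 1H → 0 − 1 = -1
C6: 1C, 3N → 0 + 3 = +3
4 carbons (C1, C3, C4, C5) meet the condition.

4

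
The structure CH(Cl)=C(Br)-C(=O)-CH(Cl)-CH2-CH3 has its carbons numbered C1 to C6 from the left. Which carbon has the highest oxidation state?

C3

Tallying each carbon's bonds:
C1: 2C, 1H, 1Cl → 0 − 1 + 1 = 0
C2: 3C, 1Br → 0 + 1 = +1
C3: 2C, 2O → 0 + 2 = +2
C4: 2C, 1H, 1Cl → 0 − 1 + 1 = 0
C5: 2C, 2H → 0 − 2 = -2
C6: 1C, 3H → 0 − 3 = -3
The most oxidised carbon is C3 at +2.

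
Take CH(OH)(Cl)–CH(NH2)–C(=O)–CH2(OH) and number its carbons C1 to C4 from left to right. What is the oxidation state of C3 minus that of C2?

C3: 2C, 2O → 0 + 2 = +2
C2: 2C, 1H, 1N → 0 − 1 + 1 = 0
Difference: +2 − (0) = +2.

+2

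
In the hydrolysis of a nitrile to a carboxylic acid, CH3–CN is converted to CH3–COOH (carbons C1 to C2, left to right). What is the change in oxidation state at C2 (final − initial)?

Before: C2 has 1 bond to C, 3 bonds to N → oxidation state +3.
After: C2 has 1 bond to C, 3 bonds to O → oxidation state +3.
Δ = +3 − (+3) = 0, so no net redox change at C2.

0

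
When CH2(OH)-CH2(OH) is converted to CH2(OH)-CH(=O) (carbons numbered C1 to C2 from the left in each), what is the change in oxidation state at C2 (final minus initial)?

Before: C2 has 1 bond to C, 2 bonds to H, 1 bond to O → oxidation state -1.
After: C2 has 1 bond to C, 1 bond to H, 2 bonds to O → oxidation state +1.
Δ = +1 − (-1) = +2, so this is an oxidation at C2.

+2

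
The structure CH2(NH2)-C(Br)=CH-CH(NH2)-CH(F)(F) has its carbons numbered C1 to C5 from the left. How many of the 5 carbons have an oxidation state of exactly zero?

1

Each bond to a more electronegative atom (O, N, halogen) counts +1, each bond to a less electronegative atom (H, metal, B, Si) counts −1, and each C–C bond counts 0. Tallying each carbon:
C1: 1C, 2H, 1N → 0 − 2 + 1 = -1
C2: 3C, 1Br → 0 + 1 = +1
C3: 3C, 1H → 0 − 1 = -1
C4: 2C, 1H, 1N → 0 − 1 + 1 = 0
C5: 1C, 1H, 2F → 0 − 1 + 2 = +1
1 carbon (C4) meets the condition.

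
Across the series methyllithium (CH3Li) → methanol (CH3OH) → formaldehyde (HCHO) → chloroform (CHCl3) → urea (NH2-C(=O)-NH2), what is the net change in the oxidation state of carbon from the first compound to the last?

+8

Carbon oxidation states along the series — methyllithium: -4, methanol: -2, formaldehyde: 0, chloroform: +2, urea: +4.
Net change = +4 − (-4) = +8.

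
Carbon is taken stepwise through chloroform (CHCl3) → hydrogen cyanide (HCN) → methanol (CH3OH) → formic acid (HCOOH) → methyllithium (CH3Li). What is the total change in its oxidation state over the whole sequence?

Carbon oxidation states along the series — chloroform: +2, hydrogen cyanide: +2, methanol: -2, formic acid: +2, methyllithium: -4.
Net change = -4 − (+2) = -6.

-6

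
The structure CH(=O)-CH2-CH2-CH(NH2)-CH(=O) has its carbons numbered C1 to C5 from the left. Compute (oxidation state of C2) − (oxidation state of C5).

C2: 2C, 2H → 0 − 2 = -2
C5: 1C, 1H, 2O → 0 − 1 + 2 = +1
Difference: -2 − (+1) = -3.

-3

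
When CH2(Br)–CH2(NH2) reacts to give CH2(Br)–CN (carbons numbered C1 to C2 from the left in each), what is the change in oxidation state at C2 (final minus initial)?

Before: C2 has 1 bond to C, 2 bonds to H, 1 bond to N → oxidation state -1.
After: C2 has 1 bond to C, 3 bonds to N → oxidation state +3.
Δ = +3 − (-1) = +4, so this is an oxidation at C2.

+4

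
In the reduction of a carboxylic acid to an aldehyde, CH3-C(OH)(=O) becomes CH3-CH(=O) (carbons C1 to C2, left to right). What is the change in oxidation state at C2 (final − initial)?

Before: C2 has 1 bond to C, 3 bonds to O → oxidation state +3.
After: C2 has 1 bond to C, 1 bond to H, 2 bonds to O → oxidation state +1.
Δ = +1 − (+3) = -2, so this is a reduction at C2.

-2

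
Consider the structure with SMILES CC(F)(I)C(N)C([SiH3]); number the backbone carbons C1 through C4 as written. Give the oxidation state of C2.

C2 has one bond to C (0), one bond to C (0), one bond to F (+1), one bond to I (+1).
Oxidation state = 0 + 0 + 1 + 1 = +2.

+2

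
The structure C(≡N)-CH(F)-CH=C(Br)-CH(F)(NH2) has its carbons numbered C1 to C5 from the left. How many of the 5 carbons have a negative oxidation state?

Tallying each carbon's bonds:
C1: 1C, 3N → 0 + 3 = +3
C2: 2C, 1H, 1F → 0 − 1 + 1 = 0
C3: 3C, 1H → 0 − 1 = -1
C4: 3C, 1Br → 0 + 1 = +1
C5: 1C, 1H, 1N, 1F → 0 − 1 + 1 + 1 = +1
1 carbon (C3) meets the condition.

1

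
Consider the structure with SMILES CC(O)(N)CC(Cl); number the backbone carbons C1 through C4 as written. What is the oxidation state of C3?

C3 has one bond to C (0), one bond to C (0), one bond to H (-1), one bond to H (-1).
Oxidation state = 0 + 0 − 1 − 1 = -2.

-2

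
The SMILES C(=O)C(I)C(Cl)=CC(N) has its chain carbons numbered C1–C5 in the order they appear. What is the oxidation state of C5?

-1

Count +1 for every bond to an atom more electronegative than carbon and −1 for every bond to one less electronegative; C–C bonds are 0.
C5 has one bond to C (0), one bond to N (+1), one bond to H (-1), one bond to H (-1).
Oxidation state = 0 + 1 − 1 − 1 = -1.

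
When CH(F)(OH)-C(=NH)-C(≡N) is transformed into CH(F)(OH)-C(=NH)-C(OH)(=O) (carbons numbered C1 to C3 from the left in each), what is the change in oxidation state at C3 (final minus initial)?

Before: C3 has 1 bond to C, 3 bonds to N → oxidation state +3.
After: C3 has 1 bond to C, 3 bonds to O → oxidation state +3.
Δ = +3 − (+3) = 0, so no net redox change at C3.

0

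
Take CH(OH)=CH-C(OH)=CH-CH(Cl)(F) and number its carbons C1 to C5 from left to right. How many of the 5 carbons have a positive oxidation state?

Tallying each carbon's bonds:
C1: 2C, 1H, 1O → 0 − 1 + 1 = 0
C2: 3C, 1H → 0 − 1 = -1
C3: 3C, 1O → 0 + 1 = +1
C4: 3C, 1H → 0 − 1 = -1
C5: 1C, 1H, 1F, 1Cl → 0 − 1 + 1 + 1 = +1
2 carbons (C3, C5) meet the condition.

2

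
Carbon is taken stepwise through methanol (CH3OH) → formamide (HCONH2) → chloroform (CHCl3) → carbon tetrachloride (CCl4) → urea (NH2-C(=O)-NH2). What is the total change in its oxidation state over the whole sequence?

+6

Carbon oxidation states along the series — methanol: -2, formamide: +2, chloroform: +2, carbon tetrachloride: +4, urea: +4.
Net change = +4 − (-2) = +6.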